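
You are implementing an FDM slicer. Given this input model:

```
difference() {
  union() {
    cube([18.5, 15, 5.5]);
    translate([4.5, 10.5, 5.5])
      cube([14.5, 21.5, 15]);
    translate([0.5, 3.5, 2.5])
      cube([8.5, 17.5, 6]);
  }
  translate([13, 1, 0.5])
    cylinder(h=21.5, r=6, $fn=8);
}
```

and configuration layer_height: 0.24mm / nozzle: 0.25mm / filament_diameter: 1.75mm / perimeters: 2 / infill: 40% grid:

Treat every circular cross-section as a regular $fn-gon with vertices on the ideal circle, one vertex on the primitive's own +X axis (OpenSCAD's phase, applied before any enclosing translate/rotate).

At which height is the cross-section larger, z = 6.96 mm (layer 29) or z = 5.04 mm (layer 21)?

layer 29 (z = 6.96 mm)

Layer 29 (z = 6.96): the cube does not reach this height (z outside [0, 5.5]); the 14.5×21.5 cube at (4.5, 10.5) contributes its full rectangle (area 311.75 mm²); the 8.5×17.5 cube at (0.5, 3.5) contributes its full rectangle (area 148.75 mm²); Merging all regions: the regions partially overlap — summed areas 460.50 mm² minus the doubly-counted overlap 47.25 mm² gives 413.25 mm² — area = 413.25 mm²; the cylinder at (13, 1): section is a regular 8-gon, circumradius r=6 (area = (8/2)·6.000²·sin(360°/8) = 101.82 mm²); After the difference (first − rest): starting from that combined region (413.25 mm²), the r=6 cylinder at (13, 1) partially overlaps it — only the 1.06 mm² overlap (of its 101.82 mm²) is removed, clipping the outline — area = 412.19 mm². So its area = 412.19 mm². Layer 21 (z = 5.04): the 18.5×15 cube contributes its full rectangle (area 277.50 mm²); the cube at (4.5, 10.5) does not reach this height (z outside [5.5, 20.5]); the 8.5×17.5 cube at (0.5, 3.5) contributes its full rectangle (area 148.75 mm²); Combining (union): the regions partially overlap — summed areas 426.25 mm² minus the doubly-counted overlap 97.75 mm² gives 328.50 mm² — area = 328.50 mm²; the r=6 cylinder at (13, 1) gives a regular 8-gon of circumradius 6 (constant along its height) (area = (8/2)·6.000²·sin(360°/8) = 101.82 mm²); Taking the first minus the rest: starting from the result so far (328.50 mm²), the r=6 cylinder at (13, 1) partially overlaps it — only the 61.90 mm² overlap (of its 101.82 mm²) is removed, clipping the outline — area = 266.60 mm². So its area = 266.60 mm². Layer 29 is larger (412.19 vs 266.60 mm²).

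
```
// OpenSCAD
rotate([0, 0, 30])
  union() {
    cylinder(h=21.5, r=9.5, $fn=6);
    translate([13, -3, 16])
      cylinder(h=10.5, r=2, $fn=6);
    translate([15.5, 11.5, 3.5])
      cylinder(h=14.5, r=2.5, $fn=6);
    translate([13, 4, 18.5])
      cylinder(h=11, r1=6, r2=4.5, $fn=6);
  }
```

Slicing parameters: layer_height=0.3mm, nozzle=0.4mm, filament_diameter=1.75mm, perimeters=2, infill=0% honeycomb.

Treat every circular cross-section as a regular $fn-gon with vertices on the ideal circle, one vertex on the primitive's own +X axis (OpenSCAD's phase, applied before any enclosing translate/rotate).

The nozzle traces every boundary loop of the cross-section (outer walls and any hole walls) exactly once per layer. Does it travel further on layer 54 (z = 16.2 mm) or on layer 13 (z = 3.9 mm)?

Layer 54 (z = 16.2): the r=9.5 cylinder gives a regular 6-gon of circumradius 9.5 (constant along its height) (perimeter = 2·6·9.500·sin(180°/6) = 57.00 mm); the r=2 cylinder at (13, -3) contributes a regular 6-gon of circumradius 2 (perimeter = 2·6·2.000·sin(180°/6) = 12.00 mm); the r=2.5 cylinder at (15.5, 11.5) contributes a regular 6-gon of circumradius 2.5 (perimeter = 2·6·2.500·sin(180°/6) = 15.00 mm); the cone at (13, 4) is absent (z outside [18.5, 29.5]); Combining (union): the 3 present regions are separate (no shared area or edge), so areas and boundary lengths simply add and each stays a separate island — boundary = 84.00 mm; (whole slice rotated 30° about Z — lengths, areas and connectivity unchanged). So its perimeter = 84.00 mm. Layer 13 (z = 3.9): the r=9.5 cylinder contributes a regular 6-gon of circumradius 9.5 (perimeter = 2·6·9.500·sin(180°/6) = 57.00 mm); the cylinder at (13, -3) does not reach this height (z outside [16, 26.5]); the r=2.5 cylinder at (15.5, 11.5) contributes a regular 6-gon of circumradius 2.5 (perimeter = 2·6·2.500·sin(180°/6) = 15.00 mm); the cone at (13, 4) does not reach this height (z outside [18.5, 29.5]); Merging all regions: the 2 present regions are separate (no shared area or edge), so areas and boundary lengths simply add and each stays a separate island — boundary = 72.00 mm; (rotated 30° about Z; rotation is an isometry so areas/perimeters/island counts are preserved). So its perimeter = 72.00 mm. Layer 54 is larger (84.00 vs 72.00 mm).

layer 54 (z = 16.2 mm)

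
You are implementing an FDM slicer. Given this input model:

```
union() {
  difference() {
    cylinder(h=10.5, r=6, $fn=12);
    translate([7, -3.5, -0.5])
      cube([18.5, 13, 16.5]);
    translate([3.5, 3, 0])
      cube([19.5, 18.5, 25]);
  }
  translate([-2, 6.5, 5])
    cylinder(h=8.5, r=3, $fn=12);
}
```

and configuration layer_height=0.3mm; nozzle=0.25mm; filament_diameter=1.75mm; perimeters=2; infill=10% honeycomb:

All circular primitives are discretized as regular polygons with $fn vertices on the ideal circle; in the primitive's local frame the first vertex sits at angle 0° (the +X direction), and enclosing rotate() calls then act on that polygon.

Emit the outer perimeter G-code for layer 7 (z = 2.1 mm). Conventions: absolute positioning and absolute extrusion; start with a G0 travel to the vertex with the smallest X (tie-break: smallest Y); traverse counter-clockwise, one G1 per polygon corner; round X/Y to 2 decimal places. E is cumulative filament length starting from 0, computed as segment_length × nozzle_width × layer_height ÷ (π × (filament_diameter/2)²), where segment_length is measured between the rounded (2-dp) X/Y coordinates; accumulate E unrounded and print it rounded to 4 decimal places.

At z = 2.1 mm: the r=6 cylinder gives a regular 12-gon of circumradius 6 (constant along its height); the cube at (7, -3.5) (footprint 18.5×13) is included at this height; the cube at (3.5, 3) is present — its section is the full 19.5×18.5 rectangle; Taking the first minus the rest: starting from the r=6 cylinder, the 18.5×13 cube at (7, -3.5) misses the remaining region (no effect); the 19.5×18.5 cube at (3.5, 3) partially overlaps it — only the 1.44 mm² overlap (of its 360.75 mm²) is removed, clipping the outline — 1 connected region; the cylinder at (-2, 6.5) is absent (z outside [5, 13.5]); Combining (union): only the result so far is present, so the union is just that shape — 1 connected region. The outline is a single polygon with 14 vertices. Extrusion per mm of travel: 0.25 × 0.3 / (π × 0.875²) = 0.031181. Accumulating E over each segment gives final E = 1.1936.

G0 X-6.00 Y0.00 Z2.10
G1 X-5.20 Y-3.00 E0.0968
G1 X-3.00 Y-5.20 E0.1938
G1 X0.00 Y-6.00 E0.2906
G1 X3.00 Y-5.20 E0.3875
G1 X5.20 Y-3.00 E0.4845
G1 X6.00 Y0.00 E0.5813
G1 X5.20 Y3.00 E0.6781
G1 X3.50 Y3.00 E0.7311
G1 X3.50 Y4.70 E0.7841
G1 X3.00 Y5.20 E0.8062
G1 X0.00 Y6.00 E0.9030
G1 X-3.00 Y5.20 E0.9998
G1 X-5.20 Y3.00 E1.0968
G1 X-6.00 Y0.00 E1.1936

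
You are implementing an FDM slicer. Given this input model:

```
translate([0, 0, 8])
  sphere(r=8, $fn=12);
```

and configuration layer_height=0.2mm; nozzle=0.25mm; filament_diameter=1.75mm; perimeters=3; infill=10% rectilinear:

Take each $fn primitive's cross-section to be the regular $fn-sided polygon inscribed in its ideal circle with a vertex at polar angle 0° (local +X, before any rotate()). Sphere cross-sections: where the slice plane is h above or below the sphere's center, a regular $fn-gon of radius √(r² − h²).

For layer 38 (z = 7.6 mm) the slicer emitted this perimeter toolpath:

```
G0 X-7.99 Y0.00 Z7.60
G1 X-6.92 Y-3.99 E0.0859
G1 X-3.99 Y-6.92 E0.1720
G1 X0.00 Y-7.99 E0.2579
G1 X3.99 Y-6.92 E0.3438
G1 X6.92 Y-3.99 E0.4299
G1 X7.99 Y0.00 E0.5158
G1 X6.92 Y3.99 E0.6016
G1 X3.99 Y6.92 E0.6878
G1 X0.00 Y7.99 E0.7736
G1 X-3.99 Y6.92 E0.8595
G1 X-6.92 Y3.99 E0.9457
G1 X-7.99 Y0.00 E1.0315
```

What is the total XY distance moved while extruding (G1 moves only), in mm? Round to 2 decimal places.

49.62 mm

Sum the Euclidean lengths of each G1 segment: total = 49.62 mm.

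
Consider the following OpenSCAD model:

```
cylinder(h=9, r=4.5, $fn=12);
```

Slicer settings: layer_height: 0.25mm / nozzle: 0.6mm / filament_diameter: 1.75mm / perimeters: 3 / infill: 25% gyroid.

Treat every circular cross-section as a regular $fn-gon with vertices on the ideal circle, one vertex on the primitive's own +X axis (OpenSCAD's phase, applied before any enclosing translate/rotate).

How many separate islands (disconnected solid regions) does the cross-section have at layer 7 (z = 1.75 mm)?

1

At z = 1.75 mm: the r=4.5 cylinder gives a regular 12-gon of circumradius 4.5 (constant along its height). Overall, the cross-section is a single solid region. Island count = 1.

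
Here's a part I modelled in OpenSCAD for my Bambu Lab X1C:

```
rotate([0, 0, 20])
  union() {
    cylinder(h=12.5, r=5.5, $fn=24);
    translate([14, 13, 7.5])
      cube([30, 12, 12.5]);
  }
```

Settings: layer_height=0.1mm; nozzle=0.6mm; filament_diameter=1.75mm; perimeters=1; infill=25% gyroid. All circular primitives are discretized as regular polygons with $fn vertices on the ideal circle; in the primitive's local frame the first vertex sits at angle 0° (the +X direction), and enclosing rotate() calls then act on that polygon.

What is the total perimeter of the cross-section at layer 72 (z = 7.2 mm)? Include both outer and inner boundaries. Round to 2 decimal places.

At z = 7.2 mm: the r=5.5 cylinder contributes a regular 24-gon of circumradius 5.5 (perimeter = 2·24·5.500·sin(180°/24) = 34.46 mm); the cube at (14, 13) is absent (z outside [7.5, 20]); Merging all regions: only the r=5.5 cylinder is present, so the union is just that shape — boundary = 34.46 mm; (rotated 20° about Z; rotation is an isometry so areas/perimeters/island counts are preserved). Overall, the cross-section is a single solid region. Total boundary length (outer) = 34.46 mm.

34.46 mm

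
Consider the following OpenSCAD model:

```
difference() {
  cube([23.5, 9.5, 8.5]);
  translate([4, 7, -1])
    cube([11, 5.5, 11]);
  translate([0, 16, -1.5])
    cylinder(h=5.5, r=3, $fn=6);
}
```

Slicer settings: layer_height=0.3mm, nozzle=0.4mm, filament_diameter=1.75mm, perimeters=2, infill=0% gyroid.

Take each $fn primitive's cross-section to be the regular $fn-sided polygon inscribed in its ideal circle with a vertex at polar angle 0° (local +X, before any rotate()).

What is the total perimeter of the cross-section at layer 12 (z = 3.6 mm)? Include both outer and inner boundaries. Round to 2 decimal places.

At z = 3.6 mm: the cube (footprint 23.5×9.5) is included at this height (perimeter 66.00 mm); the 11×5.5 cube at (4, 7) contributes its full rectangle (perimeter 33.00 mm); the r=3 cylinder at (0, 16) gives a regular 6-gon of circumradius 3 (constant along its height) (perimeter = 2·6·3.000·sin(180°/6) = 18.00 mm); Taking the first minus the rest: starting from the 23.5×9.5 cube, the 11×5.5 cube at (4, 7) partially overlaps it — only the 27.50 mm² overlap (of its 60.50 mm²) is removed, clipping the outline; the r=3 cylinder at (0, 16) misses the remaining region (no effect) — boundary = 71.00 mm. Overall, the cross-section is a single solid region. Total boundary length (outer) = 71.00 mm.

71.00 mm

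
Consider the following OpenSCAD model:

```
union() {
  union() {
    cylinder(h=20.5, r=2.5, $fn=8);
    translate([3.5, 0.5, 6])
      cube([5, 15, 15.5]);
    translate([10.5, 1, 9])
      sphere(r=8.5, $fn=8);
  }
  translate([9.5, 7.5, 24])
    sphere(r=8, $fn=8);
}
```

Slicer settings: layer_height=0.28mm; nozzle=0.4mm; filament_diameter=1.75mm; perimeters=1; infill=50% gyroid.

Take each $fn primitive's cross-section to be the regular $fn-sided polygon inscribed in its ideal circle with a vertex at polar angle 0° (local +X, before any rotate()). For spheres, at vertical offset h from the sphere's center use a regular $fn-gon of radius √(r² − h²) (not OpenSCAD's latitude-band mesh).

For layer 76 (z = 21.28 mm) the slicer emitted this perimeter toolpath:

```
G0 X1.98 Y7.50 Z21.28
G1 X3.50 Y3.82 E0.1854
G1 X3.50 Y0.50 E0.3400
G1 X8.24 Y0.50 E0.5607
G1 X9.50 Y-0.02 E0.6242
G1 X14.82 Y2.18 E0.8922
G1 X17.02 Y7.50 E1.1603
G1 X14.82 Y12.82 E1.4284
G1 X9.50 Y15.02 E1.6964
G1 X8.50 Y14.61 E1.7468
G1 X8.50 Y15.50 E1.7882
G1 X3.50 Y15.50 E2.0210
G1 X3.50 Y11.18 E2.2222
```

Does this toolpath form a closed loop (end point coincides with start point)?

no

Start point (G0): (1.98, 7.50). End point (last G1): the path does not return to the start — open.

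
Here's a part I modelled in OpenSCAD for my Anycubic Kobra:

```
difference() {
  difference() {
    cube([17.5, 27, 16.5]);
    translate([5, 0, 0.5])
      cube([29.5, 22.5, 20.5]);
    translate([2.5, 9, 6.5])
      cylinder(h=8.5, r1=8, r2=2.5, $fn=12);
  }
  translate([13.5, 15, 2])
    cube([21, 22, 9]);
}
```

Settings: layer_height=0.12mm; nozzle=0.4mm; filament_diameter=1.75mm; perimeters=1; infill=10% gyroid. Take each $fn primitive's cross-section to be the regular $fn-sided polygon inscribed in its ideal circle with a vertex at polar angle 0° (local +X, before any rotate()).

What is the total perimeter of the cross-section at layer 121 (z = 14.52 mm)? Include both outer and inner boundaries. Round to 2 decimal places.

97.02 mm

At z = 14.52 mm: the cube (footprint 17.5×27) is included at this height (perimeter 89.00 mm); the cube at (5, 0) (footprint 29.5×22.5) is included at this height (perimeter 104.00 mm); the cone at (2.5, 9) (r1=8→r2=2.5) has section circumradius 2.811 here — a regular 12-gon (perimeter = 2·12·2.811·sin(180°/12) = 17.46 mm); Taking the first minus the rest: starting from the 17.5×27 cube, the 29.5×22.5 cube at (5, 0) partially overlaps it — only the 281.25 mm² overlap (of its 663.75 mm²) is removed, clipping the outline; the cone at (2.5, 9) partially overlaps it — only the 22.98 mm² overlap (of its 23.70 mm²) is removed, clipping the outline — boundary = 97.02 mm; the cube at (13.5, 15) is not intersected at this z (z outside [2, 11]); Taking the first minus the rest: none of the subtracted shapes is present at this height, so the result so far is unchanged — boundary = 97.02 mm. Overall, the cross-section has 2 separate islands. Total boundary length (outer) = 97.02 mm.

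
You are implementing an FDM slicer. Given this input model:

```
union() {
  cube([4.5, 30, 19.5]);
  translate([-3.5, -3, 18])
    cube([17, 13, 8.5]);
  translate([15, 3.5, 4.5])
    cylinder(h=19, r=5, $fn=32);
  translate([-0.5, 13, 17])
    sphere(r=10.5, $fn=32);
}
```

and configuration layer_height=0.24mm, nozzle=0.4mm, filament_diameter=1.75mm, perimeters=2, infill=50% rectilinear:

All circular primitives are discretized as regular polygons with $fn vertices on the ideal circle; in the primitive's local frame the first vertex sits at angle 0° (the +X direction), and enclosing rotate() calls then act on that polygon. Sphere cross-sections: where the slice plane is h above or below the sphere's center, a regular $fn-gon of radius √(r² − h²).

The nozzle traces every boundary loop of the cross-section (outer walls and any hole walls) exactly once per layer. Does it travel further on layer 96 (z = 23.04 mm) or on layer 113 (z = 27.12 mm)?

layer 96 (z = 23.04 mm)

Layer 96 (z = 23.04): the cube is absent (z outside [0, 19.5]); the 17×13 cube at (-3.5, -3) contributes its full rectangle (perimeter 60.00 mm); the cylinder at (15, 3.5): section is a regular 32-gon, circumradius r=5 (perimeter = 2·32·5.000·sin(180°/32) = 31.37 mm); the sphere at (-0.5, 13): section is a regular 32-gon, circumradius = √(r²−h²) = √(10.5²−6.04²) = 8.589 (perimeter = 2·32·8.589·sin(180°/32) = 53.88 mm); Merging all regions: the regions partially overlap (shared area 72.86 mm²), so the edge portions inside another operand are dropped and the merged outline is re-measured after clipping — boundary = 93.61 mm. So its perimeter = 93.61 mm. Layer 113 (z = 27.12): the cube does not reach this height (z outside [0, 19.5]); the cube at (-3.5, -3) is not intersected at this z (z outside [18, 26.5]); the cylinder at (15, 3.5) is not intersected at this z (z outside [4.5, 23.5]); the r=10.5 sphere at (-0.5, 13) slices to a regular 32-gon of circumradius 2.799 (√(r²−h²) with h=10.12 from center) (perimeter = 2·32·2.799·sin(180°/32) = 17.56 mm); Taking the union: only the r=10.5 sphere at (-0.5, 13) is present, so the union is just that shape — boundary = 17.56 mm. So its perimeter = 17.56 mm. Layer 96 is larger (93.61 vs 17.56 mm).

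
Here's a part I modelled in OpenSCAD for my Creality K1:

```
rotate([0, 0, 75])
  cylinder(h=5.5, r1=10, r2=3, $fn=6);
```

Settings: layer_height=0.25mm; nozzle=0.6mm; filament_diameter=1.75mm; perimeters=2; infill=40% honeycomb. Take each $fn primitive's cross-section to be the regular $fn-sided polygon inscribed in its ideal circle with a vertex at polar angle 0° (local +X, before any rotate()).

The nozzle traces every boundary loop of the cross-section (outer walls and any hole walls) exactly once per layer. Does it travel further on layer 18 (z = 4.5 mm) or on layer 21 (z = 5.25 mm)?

layer 18 (z = 4.5 mm)

Layer 18 (z = 4.5): the cone contributes a regular 6-gon of circumradius 4.273 (interpolated between r1=10 and r2=3 at t=0.818) (perimeter = 2·6·4.273·sin(180°/6) = 25.64 mm); (whole slice rotated 75° about Z — lengths, areas and connectivity unchanged). So its perimeter = 25.64 mm. Layer 21 (z = 5.25): the cone: at t=0.955 of its height the radius interpolates to r₁+(r₂−r₁)t = 3.318, giving a regular 6-gon of that circumradius (perimeter = 2·6·3.318·sin(180°/6) = 19.91 mm); (whole slice rotated 75° about Z — lengths, areas and connectivity unchanged). So its perimeter = 19.91 mm. Layer 18 is larger (25.64 vs 19.91 mm).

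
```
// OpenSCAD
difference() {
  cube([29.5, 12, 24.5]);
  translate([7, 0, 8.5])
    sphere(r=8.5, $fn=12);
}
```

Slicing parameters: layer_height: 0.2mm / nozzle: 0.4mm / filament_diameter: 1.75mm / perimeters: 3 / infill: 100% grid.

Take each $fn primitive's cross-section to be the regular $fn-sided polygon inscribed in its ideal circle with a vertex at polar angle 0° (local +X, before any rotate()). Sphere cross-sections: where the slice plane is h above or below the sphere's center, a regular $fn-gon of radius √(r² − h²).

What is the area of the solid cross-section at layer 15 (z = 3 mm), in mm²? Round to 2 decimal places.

At z = 3 mm: the cube (footprint 29.5×12) is included at this height (area 354.00 mm²); the r=8.5 sphere at (7, 0) slices to a regular 12-gon of circumradius 6.481 (√(r²−h²) with h=5.5 from center) (area = (12/2)·6.481²·sin(360°/12) = 126.00 mm²); Subtracting the remaining from the first: starting from the 29.5×12 cube (354.00 mm²), the r=8.5 sphere at (7, 0) partially overlaps it — only the 63.00 mm² overlap (of its 126.00 mm²) is removed, clipping the outline — area = 291.00 mm². Overall, the cross-section is a single solid region. Net area = 291.00 mm².

291.00 mm²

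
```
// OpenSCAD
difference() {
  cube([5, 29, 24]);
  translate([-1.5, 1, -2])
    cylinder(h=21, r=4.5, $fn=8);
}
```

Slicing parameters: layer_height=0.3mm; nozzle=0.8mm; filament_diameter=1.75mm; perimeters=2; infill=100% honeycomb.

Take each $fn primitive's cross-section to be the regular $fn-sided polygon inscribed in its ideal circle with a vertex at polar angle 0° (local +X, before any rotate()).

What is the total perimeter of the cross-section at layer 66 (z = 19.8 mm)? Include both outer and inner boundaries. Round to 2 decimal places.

At z = 19.8 mm: the cube is present — its section is the full 5×29 rectangle (perimeter 68.00 mm); the cylinder at (-1.5, 1) does not reach this height (z outside [-2, 19]); After the difference (first − rest): none of the subtracted shapes is present at this height, so the 5×29 cube is unchanged — boundary = 68.00 mm. Overall, the cross-section is a single solid region. Total boundary length (outer) = 68.00 mm.

68.00 mm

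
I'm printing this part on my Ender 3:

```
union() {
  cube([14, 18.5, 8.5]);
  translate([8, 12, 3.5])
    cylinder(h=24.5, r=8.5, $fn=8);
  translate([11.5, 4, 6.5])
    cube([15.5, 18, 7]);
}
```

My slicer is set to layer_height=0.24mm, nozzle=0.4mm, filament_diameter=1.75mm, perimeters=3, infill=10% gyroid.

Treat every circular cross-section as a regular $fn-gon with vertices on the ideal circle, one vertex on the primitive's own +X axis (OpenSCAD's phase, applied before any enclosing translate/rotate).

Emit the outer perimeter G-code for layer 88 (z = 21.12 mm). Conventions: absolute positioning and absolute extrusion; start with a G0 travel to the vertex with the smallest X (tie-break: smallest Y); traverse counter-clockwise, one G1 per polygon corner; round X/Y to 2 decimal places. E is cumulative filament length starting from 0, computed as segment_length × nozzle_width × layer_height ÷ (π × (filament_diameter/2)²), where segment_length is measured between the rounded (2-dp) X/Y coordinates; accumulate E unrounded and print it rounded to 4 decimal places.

G0 X-0.50 Y12.00 Z21.12
G1 X1.99 Y5.99 E0.2596
G1 X8.00 Y3.50 E0.5193
G1 X14.01 Y5.99 E0.7789
G1 X16.50 Y12.00 E1.0386
G1 X14.01 Y18.01 E1.2982
G1 X8.00 Y20.50 E1.5579
G1 X1.99 Y18.01 E1.8175
G1 X-0.50 Y12.00 E2.0772

At z = 21.12 mm: the cube does not reach this height (z outside [0, 8.5]); the r=8.5 cylinder at (8, 12) contributes a regular 8-gon of circumradius 8.5; the cube at (11.5, 4) is not intersected at this z (z outside [6.5, 13.5]); Merging all regions: only the r=8.5 cylinder at (8, 12) is present, so the union is just that shape — 1 connected region. The outline is a single polygon with 8 vertices. Extrusion per mm of travel: 0.4 × 0.24 / (π × 0.875²) = 0.039912. Accumulating E over each segment gives final E = 2.0772.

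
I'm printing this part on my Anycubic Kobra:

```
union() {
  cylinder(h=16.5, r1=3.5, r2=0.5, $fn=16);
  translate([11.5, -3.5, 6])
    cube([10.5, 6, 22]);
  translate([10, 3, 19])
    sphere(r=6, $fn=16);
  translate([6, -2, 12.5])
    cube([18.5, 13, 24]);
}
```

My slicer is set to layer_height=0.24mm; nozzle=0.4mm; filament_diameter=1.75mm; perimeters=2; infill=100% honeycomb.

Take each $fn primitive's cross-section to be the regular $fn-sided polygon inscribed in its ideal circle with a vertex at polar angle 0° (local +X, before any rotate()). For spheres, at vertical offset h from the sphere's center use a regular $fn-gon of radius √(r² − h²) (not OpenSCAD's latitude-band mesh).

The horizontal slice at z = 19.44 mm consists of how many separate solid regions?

1

At z = 19.44 mm: the cone does not reach this height (z outside [0, 16.5]); the cube at (11.5, -3.5) (footprint 10.5×6) is included at this height; the r=6 sphere at (10, 3) contributes a regular 16-gon of circumradius √(6²−0.44²) = 5.984; the cube at (6, -2) is present — its section is the full 18.5×13 rectangle; Merging all regions: the regions partially overlap (shared area 142.18 mm²), so overlapping operands fuse into one piece — 1 connected region. The result has 1 disconnected region.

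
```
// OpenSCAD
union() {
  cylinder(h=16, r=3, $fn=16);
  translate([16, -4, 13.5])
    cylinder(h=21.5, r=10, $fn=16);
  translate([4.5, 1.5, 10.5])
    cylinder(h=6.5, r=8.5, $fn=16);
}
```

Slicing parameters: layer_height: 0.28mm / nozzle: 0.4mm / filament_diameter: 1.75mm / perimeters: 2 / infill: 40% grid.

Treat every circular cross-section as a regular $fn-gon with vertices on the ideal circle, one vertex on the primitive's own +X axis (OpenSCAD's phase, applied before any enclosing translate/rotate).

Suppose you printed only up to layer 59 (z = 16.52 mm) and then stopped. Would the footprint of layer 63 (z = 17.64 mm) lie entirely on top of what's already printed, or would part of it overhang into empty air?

Compare the two slices. At z = 16.52: the cylinder is not intersected at this z (z outside [0, 16]); the cylinder at (16, -4): section is a regular 16-gon, circumradius r=10 (area = (16/2)·10.000²·sin(360°/16) = 306.15 mm²); the r=8.5 cylinder at (4.5, 1.5) gives a regular 16-gon of circumradius 8.5 (constant along its height) (area = (16/2)·8.500²·sin(360°/16) = 221.19 mm²); Taking the union: the regions partially overlap — summed areas 527.34 mm² minus the doubly-counted overlap 49.50 mm² gives 477.84 mm² — area = 477.84 mm². At z = 17.64: the cylinder is not intersected at this z (z outside [0, 16]); the r=10 cylinder at (16, -4) contributes a regular 16-gon of circumradius 10 (area = (16/2)·10.000²·sin(360°/16) = 306.15 mm²); the cylinder at (4.5, 1.5) does not reach this height (z outside [10.5, 17]); Combining (union): only the r=10 cylinder at (16, -4) is present, so the union is just that shape — area = 306.15 mm². Checking containment: the cross-section at z = 17.64 is a subset of the cross-section at z = 16.52.

entirely on top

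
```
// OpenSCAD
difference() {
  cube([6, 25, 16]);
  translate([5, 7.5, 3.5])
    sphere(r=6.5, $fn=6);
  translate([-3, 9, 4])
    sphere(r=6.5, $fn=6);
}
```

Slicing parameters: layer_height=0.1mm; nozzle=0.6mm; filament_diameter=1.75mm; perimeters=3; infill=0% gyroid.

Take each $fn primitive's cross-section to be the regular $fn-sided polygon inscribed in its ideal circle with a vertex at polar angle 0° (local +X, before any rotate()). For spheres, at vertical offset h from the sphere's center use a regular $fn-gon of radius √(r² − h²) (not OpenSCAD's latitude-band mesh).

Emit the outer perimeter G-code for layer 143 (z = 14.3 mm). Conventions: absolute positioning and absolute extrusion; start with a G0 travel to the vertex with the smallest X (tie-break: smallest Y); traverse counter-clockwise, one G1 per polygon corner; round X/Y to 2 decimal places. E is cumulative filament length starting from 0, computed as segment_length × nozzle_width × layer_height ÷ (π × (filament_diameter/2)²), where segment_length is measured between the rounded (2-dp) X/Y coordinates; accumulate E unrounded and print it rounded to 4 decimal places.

G0 X0.00 Y0.00 Z14.30
G1 X6.00 Y0.00 E0.1497
G1 X6.00 Y25.00 E0.7733
G1 X0.00 Y25.00 E0.9230
G1 X0.00 Y0.00 E1.5466

At z = 14.3 mm: the cube (footprint 6×25) is included at this height; the sphere at (5, 7.5) is not intersected at this z (|z−center|=10.800 > r=6.5); the sphere at (-3, 9) does not reach this height (|z−center|=10.300 > r=6.5); Subtracting the remaining from the first: none of the subtracted shapes is present at this height, so the 6×25 cube is unchanged — 1 connected region. The outline is a single polygon with 4 vertices. Extrusion per mm of travel: 0.6 × 0.1 / (π × 0.875²) = 0.024945. Accumulating E over each segment gives final E = 1.5466.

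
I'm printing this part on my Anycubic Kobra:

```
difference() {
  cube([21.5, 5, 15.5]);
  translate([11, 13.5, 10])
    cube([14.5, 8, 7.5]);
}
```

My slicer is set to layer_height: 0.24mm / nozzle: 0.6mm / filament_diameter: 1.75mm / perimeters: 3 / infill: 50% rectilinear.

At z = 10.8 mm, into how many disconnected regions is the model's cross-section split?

1

At z = 10.8 mm: the 21.5×5 cube contributes its full rectangle; the cube at (11, 13.5) (footprint 14.5×8) is included at this height; Subtracting the remaining from the first: starting from the 21.5×5 cube, the 14.5×8 cube at (11, 13.5) misses the remaining region (no effect) — 1 connected region. The result has 1 disconnected region.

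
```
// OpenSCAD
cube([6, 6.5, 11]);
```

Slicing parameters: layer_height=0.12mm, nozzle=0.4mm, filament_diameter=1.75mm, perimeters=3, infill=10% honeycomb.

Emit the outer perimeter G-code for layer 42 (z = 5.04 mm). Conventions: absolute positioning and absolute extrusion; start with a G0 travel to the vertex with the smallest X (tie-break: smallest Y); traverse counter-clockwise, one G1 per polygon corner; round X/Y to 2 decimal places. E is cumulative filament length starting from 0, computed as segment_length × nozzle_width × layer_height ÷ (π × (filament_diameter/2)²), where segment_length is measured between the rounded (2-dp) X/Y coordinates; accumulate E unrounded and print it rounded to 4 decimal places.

G0 X0.00 Y0.00 Z5.04
G1 X6.00 Y0.00 E0.1197
G1 X6.00 Y6.50 E0.2495
G1 X0.00 Y6.50 E0.3692
G1 X0.00 Y0.00 E0.4989

At z = 5.04 mm: the 6×6.5 cube contributes its full rectangle. The outline is a single polygon with 4 vertices. Extrusion per mm of travel: 0.4 × 0.12 / (π × 0.875²) = 0.019956. Accumulating E over each segment gives final E = 0.4989.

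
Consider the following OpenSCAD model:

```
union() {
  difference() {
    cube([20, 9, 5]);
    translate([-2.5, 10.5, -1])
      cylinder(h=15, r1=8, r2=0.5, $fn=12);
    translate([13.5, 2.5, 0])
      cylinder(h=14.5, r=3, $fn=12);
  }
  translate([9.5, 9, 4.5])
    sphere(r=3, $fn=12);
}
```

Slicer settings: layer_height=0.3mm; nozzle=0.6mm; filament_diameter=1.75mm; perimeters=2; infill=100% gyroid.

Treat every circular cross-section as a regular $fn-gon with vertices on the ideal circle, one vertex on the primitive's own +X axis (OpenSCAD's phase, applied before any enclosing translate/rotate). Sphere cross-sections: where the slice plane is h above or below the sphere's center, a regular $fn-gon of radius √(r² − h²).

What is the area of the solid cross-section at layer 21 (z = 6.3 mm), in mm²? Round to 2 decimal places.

17.28 mm²

At z = 6.3 mm: the cube does not reach this height (z outside [0, 5]); the cone at (-2.5, 10.5): at t=0.487 of its height the radius interpolates to r₁+(r₂−r₁)t = 4.350, giving a regular 12-gon of that circumradius (area = (12/2)·4.350²·sin(360°/12) = 56.77 mm²); the r=3 cylinder at (13.5, 2.5) contributes a regular 12-gon of circumradius 3 (area = (12/2)·3.000²·sin(360°/12) = 27.00 mm²); After the difference (first − rest): the first operand is absent here, so nothing remains; the r=3 sphere at (9.5, 9) contributes a regular 12-gon of circumradius √(3²−1.8²) = 2.400 (area = (12/2)·2.400²·sin(360°/12) = 17.28 mm²); Combining (union): only the r=3 sphere at (9.5, 9) is present, so the union is just that shape — area = 17.28 mm². Overall, the cross-section is a single solid region. Net area = 17.28 mm².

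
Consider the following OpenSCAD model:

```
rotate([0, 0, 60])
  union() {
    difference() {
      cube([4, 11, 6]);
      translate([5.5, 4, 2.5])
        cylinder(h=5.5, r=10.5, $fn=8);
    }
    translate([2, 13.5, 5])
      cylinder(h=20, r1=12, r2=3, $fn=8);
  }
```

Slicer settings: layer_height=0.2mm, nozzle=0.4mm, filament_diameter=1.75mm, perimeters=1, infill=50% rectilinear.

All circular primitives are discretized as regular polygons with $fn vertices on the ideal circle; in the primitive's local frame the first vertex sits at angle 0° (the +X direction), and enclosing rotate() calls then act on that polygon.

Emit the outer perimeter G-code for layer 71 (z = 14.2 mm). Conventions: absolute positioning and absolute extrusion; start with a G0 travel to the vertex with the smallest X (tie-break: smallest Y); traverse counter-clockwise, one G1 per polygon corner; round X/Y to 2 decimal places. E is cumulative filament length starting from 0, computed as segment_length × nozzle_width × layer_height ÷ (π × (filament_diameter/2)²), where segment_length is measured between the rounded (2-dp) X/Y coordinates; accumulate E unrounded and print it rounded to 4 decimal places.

G0 X-18.28 Y6.45 Z14.20
G1 X-14.62 Y1.68 E0.2000
G1 X-8.66 Y0.89 E0.3999
G1 X-3.88 Y4.55 E0.6002
G1 X-3.10 Y10.52 E0.8004
G1 X-6.76 Y15.29 E1.0004
G1 X-12.73 Y16.07 E1.2006
G1 X-17.50 Y12.41 E1.4006
G1 X-18.28 Y6.45 E1.6005

At z = 14.2 mm: the cube is not intersected at this z (z outside [0, 6]); the cylinder at (5.5, 4) is not intersected at this z (z outside [2.5, 8]); Taking the first minus the rest: the first operand is absent here, so nothing remains; the cone at (2, 13.5) contributes a regular 8-gon of circumradius 7.860 (interpolated between r1=12 and r2=3 at t=0.460); Taking the union: only the cone at (2, 13.5) is present, so the union is just that shape — 1 connected region; (rotated 60° about Z; rotation is an isometry so areas/perimeters/island counts are preserved). The outline is a single polygon with 8 vertices. Extrusion per mm of travel: 0.4 × 0.2 / (π × 0.875²) = 0.033260. Accumulating E over each segment gives final E = 1.6005.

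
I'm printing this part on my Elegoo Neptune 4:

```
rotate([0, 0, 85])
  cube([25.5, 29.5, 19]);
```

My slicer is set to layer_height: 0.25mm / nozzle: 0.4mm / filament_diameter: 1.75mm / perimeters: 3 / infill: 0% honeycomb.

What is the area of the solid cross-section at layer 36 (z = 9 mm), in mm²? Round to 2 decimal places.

At z = 9 mm: the cube (footprint 25.5×29.5) is included at this height (area 752.25 mm²); (rotated 85° about Z; rotation is an isometry so areas/perimeters/island counts are preserved). Overall, the cross-section is a single solid region. Net area = 752.25 mm².

752.25 mm²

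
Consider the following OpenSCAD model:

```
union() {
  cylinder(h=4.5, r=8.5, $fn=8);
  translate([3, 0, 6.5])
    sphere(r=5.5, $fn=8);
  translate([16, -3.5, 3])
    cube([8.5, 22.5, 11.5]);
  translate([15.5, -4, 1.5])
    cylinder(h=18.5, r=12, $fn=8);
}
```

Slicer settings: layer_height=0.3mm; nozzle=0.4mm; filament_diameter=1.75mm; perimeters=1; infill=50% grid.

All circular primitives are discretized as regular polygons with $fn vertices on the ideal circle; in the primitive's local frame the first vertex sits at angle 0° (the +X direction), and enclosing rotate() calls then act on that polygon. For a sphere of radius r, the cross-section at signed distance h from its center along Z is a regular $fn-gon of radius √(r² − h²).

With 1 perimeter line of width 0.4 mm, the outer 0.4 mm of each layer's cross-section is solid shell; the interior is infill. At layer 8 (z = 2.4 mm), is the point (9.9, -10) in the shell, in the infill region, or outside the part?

At z = 2.4 mm: the cylinder: section is a regular 8-gon, circumradius r=8.5; the r=5.5 sphere at (3, 0) slices to a regular 8-gon of circumradius 3.666 (√(r²−h²) with h=4.1 from center); the cube at (16, -3.5) is not intersected at this z (z outside [3, 14.5]); the r=12 cylinder at (15.5, -4) gives a regular 8-gon of circumradius 12 (constant along its height); Taking the union: the regions partially overlap (shared area 63.68 mm²), so overlapping operands fuse into one piece — 1 connected region. Overall, the cross-section is a single solid region. The nearest boundary edge runs (15.50, -16.00)→(7.01, -12.49); distance from the point to it = 3.40 mm. The point is inside the cross-section and 3.40 mm from the nearest boundary — more than the 0.4 mm shell width (1 × 0.4), so it's in the infill interior.

infill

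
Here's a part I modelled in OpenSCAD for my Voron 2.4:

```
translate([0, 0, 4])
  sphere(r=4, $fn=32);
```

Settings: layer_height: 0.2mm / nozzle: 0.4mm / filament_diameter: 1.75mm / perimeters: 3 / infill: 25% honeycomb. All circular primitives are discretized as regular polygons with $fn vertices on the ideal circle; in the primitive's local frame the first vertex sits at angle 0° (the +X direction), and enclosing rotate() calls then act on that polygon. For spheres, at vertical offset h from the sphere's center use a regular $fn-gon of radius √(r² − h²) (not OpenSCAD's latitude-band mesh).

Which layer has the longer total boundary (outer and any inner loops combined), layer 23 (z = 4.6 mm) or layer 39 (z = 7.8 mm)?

layer 23 (z = 4.6 mm)

Layer 23 (z = 4.6): the r=4 sphere slices to a regular 32-gon of circumradius 3.955 (√(r²−h²) with h=0.6 from center) (perimeter = 2·32·3.955·sin(180°/32) = 24.81 mm). So its perimeter = 24.81 mm. Layer 39 (z = 7.8): the sphere: section is a regular 32-gon, circumradius = √(r²−h²) = √(4²−3.8²) = 1.249 (perimeter = 2·32·1.249·sin(180°/32) = 7.84 mm). So its perimeter = 7.84 mm. Layer 23 is larger (24.81 vs 7.84 mm).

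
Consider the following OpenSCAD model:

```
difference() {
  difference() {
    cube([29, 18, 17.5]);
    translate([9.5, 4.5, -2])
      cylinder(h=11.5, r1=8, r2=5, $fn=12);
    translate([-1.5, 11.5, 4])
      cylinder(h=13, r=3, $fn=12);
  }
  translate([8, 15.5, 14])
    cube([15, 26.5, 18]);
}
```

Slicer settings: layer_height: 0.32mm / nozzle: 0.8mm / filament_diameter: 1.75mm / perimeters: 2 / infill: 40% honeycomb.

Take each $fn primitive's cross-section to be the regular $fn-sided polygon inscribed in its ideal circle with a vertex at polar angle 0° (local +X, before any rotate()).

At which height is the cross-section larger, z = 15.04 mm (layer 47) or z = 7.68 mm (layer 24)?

Layer 47 (z = 15.04): the cube (footprint 29×18) is included at this height (area 522.00 mm²); the cone at (9.5, 4.5) is absent (z outside [-2, 9.5]); the r=3 cylinder at (-1.5, 11.5) gives a regular 12-gon of circumradius 3 (constant along its height) (area = (12/2)·3.000²·sin(360°/12) = 27.00 mm²); After the difference (first − rest): starting from the 29×18 cube (522.00 mm²), the r=3 cylinder at (-1.5, 11.5) partially overlaps it — only the 5.10 mm² overlap (of its 27.00 mm²) is removed, clipping the outline — area = 516.90 mm²; the cube at (8, 15.5) (footprint 15×26.5) is included at this height (area 397.50 mm²); After the difference (first − rest): starting from that combined region (516.90 mm²), the 15×26.5 cube at (8, 15.5) partially overlaps it — only the 37.50 mm² overlap (of its 397.50 mm²) is removed, clipping the outline — area = 479.40 mm². So its area = 479.40 mm². Layer 24 (z = 7.68): the cube is present — its section is the full 29×18 rectangle (area 522.00 mm²); the cone at (9.5, 4.5) contributes a regular 12-gon of circumradius 5.475 (interpolated between r1=8 and r2=5 at t=0.842) (area = (12/2)·5.475²·sin(360°/12) = 89.92 mm²); the cylinder at (-1.5, 11.5): section is a regular 12-gon, circumradius r=3 (area = (12/2)·3.000²·sin(360°/12) = 27.00 mm²); Subtracting the remaining from the first: starting from the 29×18 cube (522.00 mm²), the cone at (9.5, 4.5) partially overlaps it — only the 86.53 mm² overlap (of its 89.92 mm²) is removed, clipping the outline; the r=3 cylinder at (-1.5, 11.5) partially overlaps it — only the 5.10 mm² overlap (of its 27.00 mm²) is removed, clipping the outline — area = 430.36 mm²; the cube at (8, 15.5) is not intersected at this z (z outside [14, 32]); Taking the first minus the rest: none of the subtracted shapes is present at this height, so the result so far is unchanged — area = 430.36 mm². So its area = 430.36 mm². Layer 47 is larger (479.40 vs 430.36 mm²).

layer 47 (z = 15.04 mm)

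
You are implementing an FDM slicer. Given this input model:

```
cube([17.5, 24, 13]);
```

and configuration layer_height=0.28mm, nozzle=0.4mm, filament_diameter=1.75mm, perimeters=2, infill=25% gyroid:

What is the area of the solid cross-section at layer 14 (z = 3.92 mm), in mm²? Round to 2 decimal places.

420.00 mm²

At z = 3.92 mm: the 17.5×24 cube contributes its full rectangle (area 420.00 mm²). Overall, the cross-section is a single solid region. Net area = 420.00 mm².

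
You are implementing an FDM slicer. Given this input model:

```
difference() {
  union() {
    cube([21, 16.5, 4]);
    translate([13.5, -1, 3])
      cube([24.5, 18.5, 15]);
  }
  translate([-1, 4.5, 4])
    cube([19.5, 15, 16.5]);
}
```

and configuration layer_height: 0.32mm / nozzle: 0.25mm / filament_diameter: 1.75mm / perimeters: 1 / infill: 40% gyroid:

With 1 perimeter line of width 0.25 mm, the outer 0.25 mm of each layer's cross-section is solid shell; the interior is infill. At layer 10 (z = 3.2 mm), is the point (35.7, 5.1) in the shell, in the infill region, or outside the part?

infill

At z = 3.2 mm: the cube (footprint 21×16.5) is included at this height; the cube at (13.5, -1) (footprint 24.5×18.5) is included at this height; Taking the union: the regions partially overlap (shared area 123.75 mm²), so overlapping operands fuse into one piece — 1 connected region; the cube at (-1, 4.5) does not reach this height (z outside [4, 20.5]); After the difference (first − rest): none of the subtracted shapes is present at this height, so the result so far is unchanged — 1 connected region. Overall, the cross-section is a single solid region. The nearest boundary edge runs (38.00, 17.50)→(38.00, -1.00); distance from the point to it = 2.30 mm. The point is inside the cross-section and 2.30 mm from the nearest boundary — more than the 0.25 mm shell width (1 × 0.25), so it's in the infill interior.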